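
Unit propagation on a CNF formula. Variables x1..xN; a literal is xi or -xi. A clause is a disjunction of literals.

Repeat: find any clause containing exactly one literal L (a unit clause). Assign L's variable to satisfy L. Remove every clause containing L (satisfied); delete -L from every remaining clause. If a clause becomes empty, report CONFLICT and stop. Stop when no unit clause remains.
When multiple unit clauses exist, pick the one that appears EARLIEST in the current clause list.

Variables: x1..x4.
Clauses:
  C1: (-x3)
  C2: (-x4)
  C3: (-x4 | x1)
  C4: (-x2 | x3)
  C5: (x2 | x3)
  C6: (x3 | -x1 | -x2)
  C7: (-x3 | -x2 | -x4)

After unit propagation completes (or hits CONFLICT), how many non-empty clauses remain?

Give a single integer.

unit clause [-3] forces x3=F; simplify:
  drop 3 from [-2, 3] -> [-2]
  drop 3 from [2, 3] -> [2]
  drop 3 from [3, -1, -2] -> [-1, -2]
  satisfied 2 clause(s); 5 remain; assigned so far: [3]
unit clause [-4] forces x4=F; simplify:
  satisfied 2 clause(s); 3 remain; assigned so far: [3, 4]
unit clause [-2] forces x2=F; simplify:
  drop 2 from [2] -> [] (empty!)
  satisfied 2 clause(s); 1 remain; assigned so far: [2, 3, 4]
CONFLICT (empty clause)

Answer: 0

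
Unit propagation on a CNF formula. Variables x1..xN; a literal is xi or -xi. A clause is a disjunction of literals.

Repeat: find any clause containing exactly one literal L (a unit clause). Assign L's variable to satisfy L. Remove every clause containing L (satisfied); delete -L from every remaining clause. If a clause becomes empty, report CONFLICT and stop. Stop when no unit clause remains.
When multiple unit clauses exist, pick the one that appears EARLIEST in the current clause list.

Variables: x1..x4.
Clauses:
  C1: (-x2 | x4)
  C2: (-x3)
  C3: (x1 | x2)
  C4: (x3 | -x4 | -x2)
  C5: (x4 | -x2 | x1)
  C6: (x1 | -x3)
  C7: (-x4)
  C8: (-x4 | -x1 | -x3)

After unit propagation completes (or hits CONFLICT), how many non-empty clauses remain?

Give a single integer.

Answer: 0

Derivation:
unit clause [-3] forces x3=F; simplify:
  drop 3 from [3, -4, -2] -> [-4, -2]
  satisfied 3 clause(s); 5 remain; assigned so far: [3]
unit clause [-4] forces x4=F; simplify:
  drop 4 from [-2, 4] -> [-2]
  drop 4 from [4, -2, 1] -> [-2, 1]
  satisfied 2 clause(s); 3 remain; assigned so far: [3, 4]
unit clause [-2] forces x2=F; simplify:
  drop 2 from [1, 2] -> [1]
  satisfied 2 clause(s); 1 remain; assigned so far: [2, 3, 4]
unit clause [1] forces x1=T; simplify:
  satisfied 1 clause(s); 0 remain; assigned so far: [1, 2, 3, 4]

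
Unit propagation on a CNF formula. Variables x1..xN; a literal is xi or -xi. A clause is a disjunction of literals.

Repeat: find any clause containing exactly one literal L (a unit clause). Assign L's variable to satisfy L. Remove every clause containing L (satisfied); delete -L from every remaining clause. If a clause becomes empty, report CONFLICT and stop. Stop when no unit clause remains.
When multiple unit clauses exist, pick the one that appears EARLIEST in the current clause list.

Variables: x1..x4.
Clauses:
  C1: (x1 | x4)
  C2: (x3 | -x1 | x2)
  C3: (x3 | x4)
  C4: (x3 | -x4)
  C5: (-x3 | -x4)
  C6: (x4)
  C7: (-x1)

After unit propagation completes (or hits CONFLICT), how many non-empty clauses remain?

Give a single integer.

unit clause [4] forces x4=T; simplify:
  drop -4 from [3, -4] -> [3]
  drop -4 from [-3, -4] -> [-3]
  satisfied 3 clause(s); 4 remain; assigned so far: [4]
unit clause [3] forces x3=T; simplify:
  drop -3 from [-3] -> [] (empty!)
  satisfied 2 clause(s); 2 remain; assigned so far: [3, 4]
CONFLICT (empty clause)

Answer: 1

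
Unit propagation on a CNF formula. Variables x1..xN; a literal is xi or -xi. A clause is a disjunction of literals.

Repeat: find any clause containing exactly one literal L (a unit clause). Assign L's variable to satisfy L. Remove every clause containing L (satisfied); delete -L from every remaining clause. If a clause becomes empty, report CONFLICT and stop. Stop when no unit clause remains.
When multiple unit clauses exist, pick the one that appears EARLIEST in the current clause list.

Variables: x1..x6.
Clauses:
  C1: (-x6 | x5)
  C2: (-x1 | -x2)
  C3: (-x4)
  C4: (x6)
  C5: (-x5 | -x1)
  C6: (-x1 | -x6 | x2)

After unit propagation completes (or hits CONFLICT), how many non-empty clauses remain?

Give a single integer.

unit clause [-4] forces x4=F; simplify:
  satisfied 1 clause(s); 5 remain; assigned so far: [4]
unit clause [6] forces x6=T; simplify:
  drop -6 from [-6, 5] -> [5]
  drop -6 from [-1, -6, 2] -> [-1, 2]
  satisfied 1 clause(s); 4 remain; assigned so far: [4, 6]
unit clause [5] forces x5=T; simplify:
  drop -5 from [-5, -1] -> [-1]
  satisfied 1 clause(s); 3 remain; assigned so far: [4, 5, 6]
unit clause [-1] forces x1=F; simplify:
  satisfied 3 clause(s); 0 remain; assigned so far: [1, 4, 5, 6]

Answer: 0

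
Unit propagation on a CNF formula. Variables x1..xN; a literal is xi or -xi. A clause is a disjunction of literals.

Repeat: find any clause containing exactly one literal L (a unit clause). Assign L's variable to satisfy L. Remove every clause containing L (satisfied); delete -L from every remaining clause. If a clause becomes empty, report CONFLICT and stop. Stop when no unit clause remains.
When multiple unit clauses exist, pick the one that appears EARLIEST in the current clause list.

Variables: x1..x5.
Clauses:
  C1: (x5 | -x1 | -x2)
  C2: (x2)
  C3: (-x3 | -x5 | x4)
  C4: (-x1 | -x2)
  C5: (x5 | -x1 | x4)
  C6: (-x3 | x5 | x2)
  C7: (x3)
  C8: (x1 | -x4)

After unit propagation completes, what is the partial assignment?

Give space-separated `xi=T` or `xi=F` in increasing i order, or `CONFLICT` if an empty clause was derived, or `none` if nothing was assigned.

unit clause [2] forces x2=T; simplify:
  drop -2 from [5, -1, -2] -> [5, -1]
  drop -2 from [-1, -2] -> [-1]
  satisfied 2 clause(s); 6 remain; assigned so far: [2]
unit clause [-1] forces x1=F; simplify:
  drop 1 from [1, -4] -> [-4]
  satisfied 3 clause(s); 3 remain; assigned so far: [1, 2]
unit clause [3] forces x3=T; simplify:
  drop -3 from [-3, -5, 4] -> [-5, 4]
  satisfied 1 clause(s); 2 remain; assigned so far: [1, 2, 3]
unit clause [-4] forces x4=F; simplify:
  drop 4 from [-5, 4] -> [-5]
  satisfied 1 clause(s); 1 remain; assigned so far: [1, 2, 3, 4]
unit clause [-5] forces x5=F; simplify:
  satisfied 1 clause(s); 0 remain; assigned so far: [1, 2, 3, 4, 5]

Answer: x1=F x2=T x3=T x4=F x5=F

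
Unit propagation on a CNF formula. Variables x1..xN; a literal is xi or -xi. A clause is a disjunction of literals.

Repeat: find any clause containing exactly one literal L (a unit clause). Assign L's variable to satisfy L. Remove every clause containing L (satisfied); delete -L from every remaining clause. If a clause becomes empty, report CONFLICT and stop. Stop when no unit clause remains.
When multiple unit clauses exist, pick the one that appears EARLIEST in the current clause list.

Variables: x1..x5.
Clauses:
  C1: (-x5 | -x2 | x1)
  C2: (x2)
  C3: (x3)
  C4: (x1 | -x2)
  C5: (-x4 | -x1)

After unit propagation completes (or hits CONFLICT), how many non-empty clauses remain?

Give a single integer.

unit clause [2] forces x2=T; simplify:
  drop -2 from [-5, -2, 1] -> [-5, 1]
  drop -2 from [1, -2] -> [1]
  satisfied 1 clause(s); 4 remain; assigned so far: [2]
unit clause [3] forces x3=T; simplify:
  satisfied 1 clause(s); 3 remain; assigned so far: [2, 3]
unit clause [1] forces x1=T; simplify:
  drop -1 from [-4, -1] -> [-4]
  satisfied 2 clause(s); 1 remain; assigned so far: [1, 2, 3]
unit clause [-4] forces x4=F; simplify:
  satisfied 1 clause(s); 0 remain; assigned so far: [1, 2, 3, 4]

Answer: 0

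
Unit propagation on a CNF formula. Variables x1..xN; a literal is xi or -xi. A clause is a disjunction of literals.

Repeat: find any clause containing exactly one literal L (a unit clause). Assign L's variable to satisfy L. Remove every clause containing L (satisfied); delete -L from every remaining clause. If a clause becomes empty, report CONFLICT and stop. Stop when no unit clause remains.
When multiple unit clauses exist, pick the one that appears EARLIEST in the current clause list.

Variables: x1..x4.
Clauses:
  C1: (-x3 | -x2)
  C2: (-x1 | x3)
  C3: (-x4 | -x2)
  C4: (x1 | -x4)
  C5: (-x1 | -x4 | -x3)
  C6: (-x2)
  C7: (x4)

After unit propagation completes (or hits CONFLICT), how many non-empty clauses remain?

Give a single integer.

unit clause [-2] forces x2=F; simplify:
  satisfied 3 clause(s); 4 remain; assigned so far: [2]
unit clause [4] forces x4=T; simplify:
  drop -4 from [1, -4] -> [1]
  drop -4 from [-1, -4, -3] -> [-1, -3]
  satisfied 1 clause(s); 3 remain; assigned so far: [2, 4]
unit clause [1] forces x1=T; simplify:
  drop -1 from [-1, 3] -> [3]
  drop -1 from [-1, -3] -> [-3]
  satisfied 1 clause(s); 2 remain; assigned so far: [1, 2, 4]
unit clause [3] forces x3=T; simplify:
  drop -3 from [-3] -> [] (empty!)
  satisfied 1 clause(s); 1 remain; assigned so far: [1, 2, 3, 4]
CONFLICT (empty clause)

Answer: 0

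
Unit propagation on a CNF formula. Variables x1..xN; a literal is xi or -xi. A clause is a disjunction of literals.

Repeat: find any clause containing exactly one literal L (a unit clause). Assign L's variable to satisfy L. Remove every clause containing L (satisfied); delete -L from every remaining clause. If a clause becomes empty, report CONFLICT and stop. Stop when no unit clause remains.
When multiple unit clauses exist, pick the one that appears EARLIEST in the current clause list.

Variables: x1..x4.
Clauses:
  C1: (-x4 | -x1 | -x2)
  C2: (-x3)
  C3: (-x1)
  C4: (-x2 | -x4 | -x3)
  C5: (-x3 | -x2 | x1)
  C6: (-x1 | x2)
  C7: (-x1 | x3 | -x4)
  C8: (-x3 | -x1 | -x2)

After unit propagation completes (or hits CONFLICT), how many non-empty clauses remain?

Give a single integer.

unit clause [-3] forces x3=F; simplify:
  drop 3 from [-1, 3, -4] -> [-1, -4]
  satisfied 4 clause(s); 4 remain; assigned so far: [3]
unit clause [-1] forces x1=F; simplify:
  satisfied 4 clause(s); 0 remain; assigned so far: [1, 3]

Answer: 0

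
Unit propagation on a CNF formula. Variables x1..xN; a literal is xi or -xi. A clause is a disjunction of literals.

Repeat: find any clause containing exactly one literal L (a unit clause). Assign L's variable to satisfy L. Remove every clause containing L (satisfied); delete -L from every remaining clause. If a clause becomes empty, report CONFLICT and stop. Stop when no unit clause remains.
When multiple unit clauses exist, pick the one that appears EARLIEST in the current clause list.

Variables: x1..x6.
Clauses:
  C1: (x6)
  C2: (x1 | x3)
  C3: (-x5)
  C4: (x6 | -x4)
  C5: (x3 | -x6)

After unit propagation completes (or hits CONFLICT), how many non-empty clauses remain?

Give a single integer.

unit clause [6] forces x6=T; simplify:
  drop -6 from [3, -6] -> [3]
  satisfied 2 clause(s); 3 remain; assigned so far: [6]
unit clause [-5] forces x5=F; simplify:
  satisfied 1 clause(s); 2 remain; assigned so far: [5, 6]
unit clause [3] forces x3=T; simplify:
  satisfied 2 clause(s); 0 remain; assigned so far: [3, 5, 6]

Answer: 0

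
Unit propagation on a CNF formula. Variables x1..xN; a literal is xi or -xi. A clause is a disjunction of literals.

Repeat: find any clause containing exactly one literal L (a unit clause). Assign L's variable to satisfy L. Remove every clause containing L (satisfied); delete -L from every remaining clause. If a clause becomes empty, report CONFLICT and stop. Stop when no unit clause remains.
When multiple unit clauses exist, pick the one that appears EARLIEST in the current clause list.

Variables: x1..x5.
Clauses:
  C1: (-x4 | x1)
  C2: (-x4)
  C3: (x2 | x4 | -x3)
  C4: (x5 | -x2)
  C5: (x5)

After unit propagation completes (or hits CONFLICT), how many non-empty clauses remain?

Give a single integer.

unit clause [-4] forces x4=F; simplify:
  drop 4 from [2, 4, -3] -> [2, -3]
  satisfied 2 clause(s); 3 remain; assigned so far: [4]
unit clause [5] forces x5=T; simplify:
  satisfied 2 clause(s); 1 remain; assigned so far: [4, 5]

Answer: 1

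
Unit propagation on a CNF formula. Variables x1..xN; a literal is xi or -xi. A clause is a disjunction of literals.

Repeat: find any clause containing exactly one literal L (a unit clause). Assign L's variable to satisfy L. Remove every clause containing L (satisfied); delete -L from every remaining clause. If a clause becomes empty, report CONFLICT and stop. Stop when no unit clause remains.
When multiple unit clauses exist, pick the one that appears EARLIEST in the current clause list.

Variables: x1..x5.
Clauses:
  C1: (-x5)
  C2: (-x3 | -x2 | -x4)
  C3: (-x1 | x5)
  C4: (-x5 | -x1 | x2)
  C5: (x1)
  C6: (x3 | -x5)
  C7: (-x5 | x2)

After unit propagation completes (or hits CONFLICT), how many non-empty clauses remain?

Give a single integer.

unit clause [-5] forces x5=F; simplify:
  drop 5 from [-1, 5] -> [-1]
  satisfied 4 clause(s); 3 remain; assigned so far: [5]
unit clause [-1] forces x1=F; simplify:
  drop 1 from [1] -> [] (empty!)
  satisfied 1 clause(s); 2 remain; assigned so far: [1, 5]
CONFLICT (empty clause)

Answer: 1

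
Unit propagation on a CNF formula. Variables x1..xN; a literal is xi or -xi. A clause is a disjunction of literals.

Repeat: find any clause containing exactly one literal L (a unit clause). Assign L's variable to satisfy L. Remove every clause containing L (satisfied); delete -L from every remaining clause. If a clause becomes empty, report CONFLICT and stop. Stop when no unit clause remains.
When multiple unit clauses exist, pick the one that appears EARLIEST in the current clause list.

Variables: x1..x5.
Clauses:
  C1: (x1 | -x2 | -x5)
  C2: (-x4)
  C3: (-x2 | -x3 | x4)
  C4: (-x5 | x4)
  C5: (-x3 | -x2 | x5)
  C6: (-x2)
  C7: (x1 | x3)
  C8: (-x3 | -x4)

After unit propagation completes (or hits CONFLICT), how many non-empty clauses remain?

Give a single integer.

Answer: 1

Derivation:
unit clause [-4] forces x4=F; simplify:
  drop 4 from [-2, -3, 4] -> [-2, -3]
  drop 4 from [-5, 4] -> [-5]
  satisfied 2 clause(s); 6 remain; assigned so far: [4]
unit clause [-5] forces x5=F; simplify:
  drop 5 from [-3, -2, 5] -> [-3, -2]
  satisfied 2 clause(s); 4 remain; assigned so far: [4, 5]
unit clause [-2] forces x2=F; simplify:
  satisfied 3 clause(s); 1 remain; assigned so far: [2, 4, 5]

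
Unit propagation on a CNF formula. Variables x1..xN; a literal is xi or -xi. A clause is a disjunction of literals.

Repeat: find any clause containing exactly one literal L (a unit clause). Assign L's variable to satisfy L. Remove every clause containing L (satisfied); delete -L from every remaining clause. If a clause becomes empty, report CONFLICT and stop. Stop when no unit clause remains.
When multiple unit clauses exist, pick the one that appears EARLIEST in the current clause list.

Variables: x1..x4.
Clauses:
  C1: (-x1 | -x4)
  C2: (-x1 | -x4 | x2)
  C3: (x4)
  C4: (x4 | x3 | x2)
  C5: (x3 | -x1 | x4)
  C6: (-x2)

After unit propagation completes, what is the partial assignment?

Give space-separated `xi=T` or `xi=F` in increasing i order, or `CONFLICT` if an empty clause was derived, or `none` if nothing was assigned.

Answer: x1=F x2=F x4=T

Derivation:
unit clause [4] forces x4=T; simplify:
  drop -4 from [-1, -4] -> [-1]
  drop -4 from [-1, -4, 2] -> [-1, 2]
  satisfied 3 clause(s); 3 remain; assigned so far: [4]
unit clause [-1] forces x1=F; simplify:
  satisfied 2 clause(s); 1 remain; assigned so far: [1, 4]
unit clause [-2] forces x2=F; simplify:
  satisfied 1 clause(s); 0 remain; assigned so far: [1, 2, 4]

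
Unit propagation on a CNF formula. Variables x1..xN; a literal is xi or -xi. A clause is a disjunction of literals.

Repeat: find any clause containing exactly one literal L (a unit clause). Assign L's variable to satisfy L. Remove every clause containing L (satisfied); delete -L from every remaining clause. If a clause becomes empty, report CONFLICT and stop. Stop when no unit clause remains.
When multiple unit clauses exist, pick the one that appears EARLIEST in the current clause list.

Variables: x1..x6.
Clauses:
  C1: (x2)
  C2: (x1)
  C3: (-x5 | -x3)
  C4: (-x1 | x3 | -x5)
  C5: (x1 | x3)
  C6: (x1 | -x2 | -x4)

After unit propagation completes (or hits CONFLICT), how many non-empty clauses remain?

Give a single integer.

Answer: 2

Derivation:
unit clause [2] forces x2=T; simplify:
  drop -2 from [1, -2, -4] -> [1, -4]
  satisfied 1 clause(s); 5 remain; assigned so far: [2]
unit clause [1] forces x1=T; simplify:
  drop -1 from [-1, 3, -5] -> [3, -5]
  satisfied 3 clause(s); 2 remain; assigned so far: [1, 2]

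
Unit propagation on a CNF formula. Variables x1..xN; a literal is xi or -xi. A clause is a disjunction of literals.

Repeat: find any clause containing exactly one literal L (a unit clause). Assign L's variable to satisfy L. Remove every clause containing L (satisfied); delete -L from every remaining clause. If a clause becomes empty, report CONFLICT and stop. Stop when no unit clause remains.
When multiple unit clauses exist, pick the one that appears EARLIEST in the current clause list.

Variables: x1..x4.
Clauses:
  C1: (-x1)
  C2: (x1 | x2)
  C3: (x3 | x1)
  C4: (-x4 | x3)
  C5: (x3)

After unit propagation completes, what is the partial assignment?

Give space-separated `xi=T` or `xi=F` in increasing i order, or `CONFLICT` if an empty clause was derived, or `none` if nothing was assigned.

unit clause [-1] forces x1=F; simplify:
  drop 1 from [1, 2] -> [2]
  drop 1 from [3, 1] -> [3]
  satisfied 1 clause(s); 4 remain; assigned so far: [1]
unit clause [2] forces x2=T; simplify:
  satisfied 1 clause(s); 3 remain; assigned so far: [1, 2]
unit clause [3] forces x3=T; simplify:
  satisfied 3 clause(s); 0 remain; assigned so far: [1, 2, 3]

Answer: x1=F x2=T x3=T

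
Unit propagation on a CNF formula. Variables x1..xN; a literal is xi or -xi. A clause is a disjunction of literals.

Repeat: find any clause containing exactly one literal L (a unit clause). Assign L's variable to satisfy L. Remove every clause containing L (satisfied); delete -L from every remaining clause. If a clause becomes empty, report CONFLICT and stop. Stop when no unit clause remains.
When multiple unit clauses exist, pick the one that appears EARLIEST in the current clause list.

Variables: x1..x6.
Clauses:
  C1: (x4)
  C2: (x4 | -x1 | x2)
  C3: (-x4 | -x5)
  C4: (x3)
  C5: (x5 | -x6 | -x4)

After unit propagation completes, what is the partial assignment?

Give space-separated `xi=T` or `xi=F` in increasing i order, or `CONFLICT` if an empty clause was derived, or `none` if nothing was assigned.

Answer: x3=T x4=T x5=F x6=F

Derivation:
unit clause [4] forces x4=T; simplify:
  drop -4 from [-4, -5] -> [-5]
  drop -4 from [5, -6, -4] -> [5, -6]
  satisfied 2 clause(s); 3 remain; assigned so far: [4]
unit clause [-5] forces x5=F; simplify:
  drop 5 from [5, -6] -> [-6]
  satisfied 1 clause(s); 2 remain; assigned so far: [4, 5]
unit clause [3] forces x3=T; simplify:
  satisfied 1 clause(s); 1 remain; assigned so far: [3, 4, 5]
unit clause [-6] forces x6=F; simplify:
  satisfied 1 clause(s); 0 remain; assigned so far: [3, 4, 5, 6]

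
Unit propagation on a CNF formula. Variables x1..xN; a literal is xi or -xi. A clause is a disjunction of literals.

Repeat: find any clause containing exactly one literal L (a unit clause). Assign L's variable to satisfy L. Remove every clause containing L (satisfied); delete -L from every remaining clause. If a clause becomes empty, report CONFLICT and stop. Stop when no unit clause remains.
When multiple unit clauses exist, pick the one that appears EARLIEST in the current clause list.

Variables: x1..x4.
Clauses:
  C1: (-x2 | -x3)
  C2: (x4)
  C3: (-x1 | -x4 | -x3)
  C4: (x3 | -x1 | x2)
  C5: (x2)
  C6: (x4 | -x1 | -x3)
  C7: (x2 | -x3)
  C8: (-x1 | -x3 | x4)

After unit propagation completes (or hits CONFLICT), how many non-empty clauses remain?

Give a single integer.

unit clause [4] forces x4=T; simplify:
  drop -4 from [-1, -4, -3] -> [-1, -3]
  satisfied 3 clause(s); 5 remain; assigned so far: [4]
unit clause [2] forces x2=T; simplify:
  drop -2 from [-2, -3] -> [-3]
  satisfied 3 clause(s); 2 remain; assigned so far: [2, 4]
unit clause [-3] forces x3=F; simplify:
  satisfied 2 clause(s); 0 remain; assigned so far: [2, 3, 4]

Answer: 0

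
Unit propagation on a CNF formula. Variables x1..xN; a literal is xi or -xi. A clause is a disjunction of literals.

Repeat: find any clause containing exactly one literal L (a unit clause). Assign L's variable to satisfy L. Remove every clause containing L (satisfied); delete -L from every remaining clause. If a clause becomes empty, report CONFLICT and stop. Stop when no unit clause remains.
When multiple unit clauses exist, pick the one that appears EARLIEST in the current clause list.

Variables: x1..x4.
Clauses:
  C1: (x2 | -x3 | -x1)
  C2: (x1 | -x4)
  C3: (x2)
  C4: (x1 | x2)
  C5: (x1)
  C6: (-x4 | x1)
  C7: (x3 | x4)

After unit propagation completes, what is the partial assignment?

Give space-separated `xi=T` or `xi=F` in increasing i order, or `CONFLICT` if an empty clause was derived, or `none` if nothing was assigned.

Answer: x1=T x2=T

Derivation:
unit clause [2] forces x2=T; simplify:
  satisfied 3 clause(s); 4 remain; assigned so far: [2]
unit clause [1] forces x1=T; simplify:
  satisfied 3 clause(s); 1 remain; assigned so far: [1, 2]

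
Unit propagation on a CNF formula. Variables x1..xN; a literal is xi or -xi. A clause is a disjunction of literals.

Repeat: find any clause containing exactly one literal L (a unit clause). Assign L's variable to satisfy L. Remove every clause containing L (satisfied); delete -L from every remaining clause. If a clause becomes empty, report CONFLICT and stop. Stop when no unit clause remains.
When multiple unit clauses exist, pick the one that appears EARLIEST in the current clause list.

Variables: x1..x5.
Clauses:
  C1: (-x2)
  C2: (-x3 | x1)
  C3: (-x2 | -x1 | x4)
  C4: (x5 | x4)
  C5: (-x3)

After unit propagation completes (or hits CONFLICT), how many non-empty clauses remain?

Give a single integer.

Answer: 1

Derivation:
unit clause [-2] forces x2=F; simplify:
  satisfied 2 clause(s); 3 remain; assigned so far: [2]
unit clause [-3] forces x3=F; simplify:
  satisfied 2 clause(s); 1 remain; assigned so far: [2, 3]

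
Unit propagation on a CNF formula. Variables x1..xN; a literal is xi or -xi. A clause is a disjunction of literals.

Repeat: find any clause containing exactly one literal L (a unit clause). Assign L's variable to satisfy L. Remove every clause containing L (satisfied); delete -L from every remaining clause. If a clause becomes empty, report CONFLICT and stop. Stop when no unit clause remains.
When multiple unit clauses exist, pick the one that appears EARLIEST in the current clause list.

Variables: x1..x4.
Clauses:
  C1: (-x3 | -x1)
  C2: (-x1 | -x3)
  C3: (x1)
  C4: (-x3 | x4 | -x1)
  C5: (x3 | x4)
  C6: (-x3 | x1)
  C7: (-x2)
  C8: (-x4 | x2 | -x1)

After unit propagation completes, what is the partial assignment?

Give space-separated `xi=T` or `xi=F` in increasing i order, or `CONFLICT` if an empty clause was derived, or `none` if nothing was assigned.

Answer: CONFLICT

Derivation:
unit clause [1] forces x1=T; simplify:
  drop -1 from [-3, -1] -> [-3]
  drop -1 from [-1, -3] -> [-3]
  drop -1 from [-3, 4, -1] -> [-3, 4]
  drop -1 from [-4, 2, -1] -> [-4, 2]
  satisfied 2 clause(s); 6 remain; assigned so far: [1]
unit clause [-3] forces x3=F; simplify:
  drop 3 from [3, 4] -> [4]
  satisfied 3 clause(s); 3 remain; assigned so far: [1, 3]
unit clause [4] forces x4=T; simplify:
  drop -4 from [-4, 2] -> [2]
  satisfied 1 clause(s); 2 remain; assigned so far: [1, 3, 4]
unit clause [-2] forces x2=F; simplify:
  drop 2 from [2] -> [] (empty!)
  satisfied 1 clause(s); 1 remain; assigned so far: [1, 2, 3, 4]
CONFLICT (empty clause)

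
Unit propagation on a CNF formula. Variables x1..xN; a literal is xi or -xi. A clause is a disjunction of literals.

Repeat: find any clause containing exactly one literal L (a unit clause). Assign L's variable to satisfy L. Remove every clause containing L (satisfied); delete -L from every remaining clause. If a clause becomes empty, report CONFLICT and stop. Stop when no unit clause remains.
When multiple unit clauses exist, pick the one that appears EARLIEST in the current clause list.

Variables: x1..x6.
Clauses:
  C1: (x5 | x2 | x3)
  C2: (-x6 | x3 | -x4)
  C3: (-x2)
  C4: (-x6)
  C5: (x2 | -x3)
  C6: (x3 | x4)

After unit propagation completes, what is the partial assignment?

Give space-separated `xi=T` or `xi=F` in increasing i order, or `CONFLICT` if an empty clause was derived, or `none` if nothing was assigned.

unit clause [-2] forces x2=F; simplify:
  drop 2 from [5, 2, 3] -> [5, 3]
  drop 2 from [2, -3] -> [-3]
  satisfied 1 clause(s); 5 remain; assigned so far: [2]
unit clause [-6] forces x6=F; simplify:
  satisfied 2 clause(s); 3 remain; assigned so far: [2, 6]
unit clause [-3] forces x3=F; simplify:
  drop 3 from [5, 3] -> [5]
  drop 3 from [3, 4] -> [4]
  satisfied 1 clause(s); 2 remain; assigned so far: [2, 3, 6]
unit clause [5] forces x5=T; simplify:
  satisfied 1 clause(s); 1 remain; assigned so far: [2, 3, 5, 6]
unit clause [4] forces x4=T; simplify:
  satisfied 1 clause(s); 0 remain; assigned so far: [2, 3, 4, 5, 6]

Answer: x2=F x3=F x4=T x5=T x6=F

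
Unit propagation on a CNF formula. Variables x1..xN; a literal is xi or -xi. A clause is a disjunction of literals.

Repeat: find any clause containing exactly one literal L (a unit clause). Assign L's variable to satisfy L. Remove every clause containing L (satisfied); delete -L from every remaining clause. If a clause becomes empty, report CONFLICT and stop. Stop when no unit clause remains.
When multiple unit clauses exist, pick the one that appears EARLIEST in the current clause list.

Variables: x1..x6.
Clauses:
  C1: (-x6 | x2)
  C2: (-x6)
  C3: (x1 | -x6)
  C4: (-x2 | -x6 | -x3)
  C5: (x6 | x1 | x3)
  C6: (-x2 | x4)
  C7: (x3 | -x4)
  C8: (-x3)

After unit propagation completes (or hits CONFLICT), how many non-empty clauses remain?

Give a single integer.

Answer: 0

Derivation:
unit clause [-6] forces x6=F; simplify:
  drop 6 from [6, 1, 3] -> [1, 3]
  satisfied 4 clause(s); 4 remain; assigned so far: [6]
unit clause [-3] forces x3=F; simplify:
  drop 3 from [1, 3] -> [1]
  drop 3 from [3, -4] -> [-4]
  satisfied 1 clause(s); 3 remain; assigned so far: [3, 6]
unit clause [1] forces x1=T; simplify:
  satisfied 1 clause(s); 2 remain; assigned so far: [1, 3, 6]
unit clause [-4] forces x4=F; simplify:
  drop 4 from [-2, 4] -> [-2]
  satisfied 1 clause(s); 1 remain; assigned so far: [1, 3, 4, 6]
unit clause [-2] forces x2=F; simplify:
  satisfied 1 clause(s); 0 remain; assigned so far: [1, 2, 3, 4, 6]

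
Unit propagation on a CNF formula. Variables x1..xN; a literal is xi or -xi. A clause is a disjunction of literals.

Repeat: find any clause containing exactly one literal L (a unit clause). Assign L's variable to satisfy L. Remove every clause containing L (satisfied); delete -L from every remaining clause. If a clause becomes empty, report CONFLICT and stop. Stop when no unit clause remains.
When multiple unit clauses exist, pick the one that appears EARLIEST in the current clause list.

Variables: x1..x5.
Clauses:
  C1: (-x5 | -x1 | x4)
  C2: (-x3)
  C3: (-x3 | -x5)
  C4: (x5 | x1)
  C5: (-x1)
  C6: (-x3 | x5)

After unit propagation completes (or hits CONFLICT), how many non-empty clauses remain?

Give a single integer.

Answer: 0

Derivation:
unit clause [-3] forces x3=F; simplify:
  satisfied 3 clause(s); 3 remain; assigned so far: [3]
unit clause [-1] forces x1=F; simplify:
  drop 1 from [5, 1] -> [5]
  satisfied 2 clause(s); 1 remain; assigned so far: [1, 3]
unit clause [5] forces x5=T; simplify:
  satisfied 1 clause(s); 0 remain; assigned so far: [1, 3, 5]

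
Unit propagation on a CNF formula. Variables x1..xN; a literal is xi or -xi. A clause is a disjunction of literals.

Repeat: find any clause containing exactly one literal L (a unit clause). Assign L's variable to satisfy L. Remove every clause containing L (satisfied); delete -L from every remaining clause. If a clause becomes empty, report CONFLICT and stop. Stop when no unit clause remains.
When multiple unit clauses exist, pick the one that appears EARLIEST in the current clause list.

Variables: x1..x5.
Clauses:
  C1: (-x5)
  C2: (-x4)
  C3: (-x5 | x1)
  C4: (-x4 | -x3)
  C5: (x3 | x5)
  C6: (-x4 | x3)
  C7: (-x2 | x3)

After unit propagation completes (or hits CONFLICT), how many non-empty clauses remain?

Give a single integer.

Answer: 0

Derivation:
unit clause [-5] forces x5=F; simplify:
  drop 5 from [3, 5] -> [3]
  satisfied 2 clause(s); 5 remain; assigned so far: [5]
unit clause [-4] forces x4=F; simplify:
  satisfied 3 clause(s); 2 remain; assigned so far: [4, 5]
unit clause [3] forces x3=T; simplify:
  satisfied 2 clause(s); 0 remain; assigned so far: [3, 4, 5]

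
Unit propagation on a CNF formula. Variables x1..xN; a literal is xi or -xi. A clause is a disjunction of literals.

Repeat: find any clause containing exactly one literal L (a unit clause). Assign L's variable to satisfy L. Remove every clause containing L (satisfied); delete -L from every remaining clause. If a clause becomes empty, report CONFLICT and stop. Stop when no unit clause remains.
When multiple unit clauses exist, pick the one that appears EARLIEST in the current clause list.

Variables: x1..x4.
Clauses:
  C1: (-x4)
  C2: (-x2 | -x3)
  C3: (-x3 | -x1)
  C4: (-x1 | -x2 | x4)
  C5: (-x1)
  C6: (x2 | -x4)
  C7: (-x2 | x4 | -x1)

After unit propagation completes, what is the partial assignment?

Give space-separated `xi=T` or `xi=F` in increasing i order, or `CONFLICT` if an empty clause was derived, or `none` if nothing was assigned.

unit clause [-4] forces x4=F; simplify:
  drop 4 from [-1, -2, 4] -> [-1, -2]
  drop 4 from [-2, 4, -1] -> [-2, -1]
  satisfied 2 clause(s); 5 remain; assigned so far: [4]
unit clause [-1] forces x1=F; simplify:
  satisfied 4 clause(s); 1 remain; assigned so far: [1, 4]

Answer: x1=F x4=F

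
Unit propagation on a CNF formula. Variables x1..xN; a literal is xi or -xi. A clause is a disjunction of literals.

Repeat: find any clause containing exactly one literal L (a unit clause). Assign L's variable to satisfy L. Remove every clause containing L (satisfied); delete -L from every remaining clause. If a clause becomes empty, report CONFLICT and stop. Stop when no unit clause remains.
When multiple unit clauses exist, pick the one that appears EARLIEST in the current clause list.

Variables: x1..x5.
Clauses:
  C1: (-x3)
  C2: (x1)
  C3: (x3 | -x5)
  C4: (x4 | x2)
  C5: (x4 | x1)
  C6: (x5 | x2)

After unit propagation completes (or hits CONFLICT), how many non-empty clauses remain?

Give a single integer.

unit clause [-3] forces x3=F; simplify:
  drop 3 from [3, -5] -> [-5]
  satisfied 1 clause(s); 5 remain; assigned so far: [3]
unit clause [1] forces x1=T; simplify:
  satisfied 2 clause(s); 3 remain; assigned so far: [1, 3]
unit clause [-5] forces x5=F; simplify:
  drop 5 from [5, 2] -> [2]
  satisfied 1 clause(s); 2 remain; assigned so far: [1, 3, 5]
unit clause [2] forces x2=T; simplify:
  satisfied 2 clause(s); 0 remain; assigned so far: [1, 2, 3, 5]

Answer: 0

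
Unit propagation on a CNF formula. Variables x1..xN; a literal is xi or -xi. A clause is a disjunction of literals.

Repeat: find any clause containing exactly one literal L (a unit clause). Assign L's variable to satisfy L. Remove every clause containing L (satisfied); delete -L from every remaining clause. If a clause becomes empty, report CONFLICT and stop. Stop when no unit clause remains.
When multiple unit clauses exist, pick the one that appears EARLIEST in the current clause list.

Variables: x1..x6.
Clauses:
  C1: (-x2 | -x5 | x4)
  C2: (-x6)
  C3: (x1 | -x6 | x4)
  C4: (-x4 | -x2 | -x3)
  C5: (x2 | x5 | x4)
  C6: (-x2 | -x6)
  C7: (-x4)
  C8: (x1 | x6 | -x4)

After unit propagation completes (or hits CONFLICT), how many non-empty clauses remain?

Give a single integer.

unit clause [-6] forces x6=F; simplify:
  drop 6 from [1, 6, -4] -> [1, -4]
  satisfied 3 clause(s); 5 remain; assigned so far: [6]
unit clause [-4] forces x4=F; simplify:
  drop 4 from [-2, -5, 4] -> [-2, -5]
  drop 4 from [2, 5, 4] -> [2, 5]
  satisfied 3 clause(s); 2 remain; assigned so far: [4, 6]

Answer: 2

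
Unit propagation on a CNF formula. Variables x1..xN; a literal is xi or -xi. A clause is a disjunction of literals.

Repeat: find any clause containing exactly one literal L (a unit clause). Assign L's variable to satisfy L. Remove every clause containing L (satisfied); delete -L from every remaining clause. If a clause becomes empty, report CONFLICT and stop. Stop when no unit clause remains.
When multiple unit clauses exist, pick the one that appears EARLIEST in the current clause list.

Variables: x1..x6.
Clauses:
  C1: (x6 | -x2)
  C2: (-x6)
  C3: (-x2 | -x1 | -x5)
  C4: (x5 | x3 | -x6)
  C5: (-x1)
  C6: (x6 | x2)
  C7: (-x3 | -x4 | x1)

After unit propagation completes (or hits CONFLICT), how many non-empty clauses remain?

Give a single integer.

Answer: 2

Derivation:
unit clause [-6] forces x6=F; simplify:
  drop 6 from [6, -2] -> [-2]
  drop 6 from [6, 2] -> [2]
  satisfied 2 clause(s); 5 remain; assigned so far: [6]
unit clause [-2] forces x2=F; simplify:
  drop 2 from [2] -> [] (empty!)
  satisfied 2 clause(s); 3 remain; assigned so far: [2, 6]
CONFLICT (empty clause)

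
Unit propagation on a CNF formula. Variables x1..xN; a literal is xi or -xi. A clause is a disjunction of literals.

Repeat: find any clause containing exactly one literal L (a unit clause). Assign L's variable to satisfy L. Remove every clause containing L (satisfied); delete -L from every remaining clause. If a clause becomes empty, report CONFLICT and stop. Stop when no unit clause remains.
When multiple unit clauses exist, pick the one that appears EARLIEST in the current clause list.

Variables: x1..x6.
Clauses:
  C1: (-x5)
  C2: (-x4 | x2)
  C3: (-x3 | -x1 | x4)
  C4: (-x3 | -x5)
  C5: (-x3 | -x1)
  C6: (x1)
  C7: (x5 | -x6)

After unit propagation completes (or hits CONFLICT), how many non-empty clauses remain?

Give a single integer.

Answer: 1

Derivation:
unit clause [-5] forces x5=F; simplify:
  drop 5 from [5, -6] -> [-6]
  satisfied 2 clause(s); 5 remain; assigned so far: [5]
unit clause [1] forces x1=T; simplify:
  drop -1 from [-3, -1, 4] -> [-3, 4]
  drop -1 from [-3, -1] -> [-3]
  satisfied 1 clause(s); 4 remain; assigned so far: [1, 5]
unit clause [-3] forces x3=F; simplify:
  satisfied 2 clause(s); 2 remain; assigned so far: [1, 3, 5]
unit clause [-6] forces x6=F; simplify:
  satisfied 1 clause(s); 1 remain; assigned so far: [1, 3, 5, 6]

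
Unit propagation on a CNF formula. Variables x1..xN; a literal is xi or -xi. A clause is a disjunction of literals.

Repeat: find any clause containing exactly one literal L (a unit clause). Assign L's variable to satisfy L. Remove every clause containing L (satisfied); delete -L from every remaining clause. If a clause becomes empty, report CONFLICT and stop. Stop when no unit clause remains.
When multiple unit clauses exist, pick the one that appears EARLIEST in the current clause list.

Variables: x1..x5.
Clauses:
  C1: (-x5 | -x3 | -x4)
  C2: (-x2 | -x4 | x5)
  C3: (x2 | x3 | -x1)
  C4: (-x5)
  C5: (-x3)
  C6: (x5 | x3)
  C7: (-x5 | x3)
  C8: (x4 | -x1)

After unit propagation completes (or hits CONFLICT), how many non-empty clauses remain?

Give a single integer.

Answer: 3

Derivation:
unit clause [-5] forces x5=F; simplify:
  drop 5 from [-2, -4, 5] -> [-2, -4]
  drop 5 from [5, 3] -> [3]
  satisfied 3 clause(s); 5 remain; assigned so far: [5]
unit clause [-3] forces x3=F; simplify:
  drop 3 from [2, 3, -1] -> [2, -1]
  drop 3 from [3] -> [] (empty!)
  satisfied 1 clause(s); 4 remain; assigned so far: [3, 5]
CONFLICT (empty clause)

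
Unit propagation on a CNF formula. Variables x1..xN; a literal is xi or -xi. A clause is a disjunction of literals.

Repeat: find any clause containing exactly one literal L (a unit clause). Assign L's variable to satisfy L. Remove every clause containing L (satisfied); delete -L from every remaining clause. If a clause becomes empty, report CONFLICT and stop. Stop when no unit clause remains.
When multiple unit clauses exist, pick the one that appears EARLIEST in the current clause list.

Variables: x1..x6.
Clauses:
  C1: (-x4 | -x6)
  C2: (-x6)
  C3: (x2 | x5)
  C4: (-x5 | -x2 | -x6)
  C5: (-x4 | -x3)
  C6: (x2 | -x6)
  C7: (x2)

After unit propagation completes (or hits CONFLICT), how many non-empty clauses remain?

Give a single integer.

Answer: 1

Derivation:
unit clause [-6] forces x6=F; simplify:
  satisfied 4 clause(s); 3 remain; assigned so far: [6]
unit clause [2] forces x2=T; simplify:
  satisfied 2 clause(s); 1 remain; assigned so far: [2, 6]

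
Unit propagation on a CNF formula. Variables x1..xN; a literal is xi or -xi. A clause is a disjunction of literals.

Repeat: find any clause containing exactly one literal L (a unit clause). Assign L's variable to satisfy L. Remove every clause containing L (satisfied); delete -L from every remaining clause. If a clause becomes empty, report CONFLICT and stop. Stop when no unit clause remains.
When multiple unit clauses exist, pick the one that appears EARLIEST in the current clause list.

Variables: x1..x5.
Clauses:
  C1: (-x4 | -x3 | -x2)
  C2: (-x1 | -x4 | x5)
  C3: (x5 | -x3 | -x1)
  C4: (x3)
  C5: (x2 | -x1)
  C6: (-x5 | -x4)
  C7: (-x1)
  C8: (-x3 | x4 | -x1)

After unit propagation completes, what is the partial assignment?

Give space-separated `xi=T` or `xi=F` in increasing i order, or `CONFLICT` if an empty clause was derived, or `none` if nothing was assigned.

unit clause [3] forces x3=T; simplify:
  drop -3 from [-4, -3, -2] -> [-4, -2]
  drop -3 from [5, -3, -1] -> [5, -1]
  drop -3 from [-3, 4, -1] -> [4, -1]
  satisfied 1 clause(s); 7 remain; assigned so far: [3]
unit clause [-1] forces x1=F; simplify:
  satisfied 5 clause(s); 2 remain; assigned so far: [1, 3]

Answer: x1=F x3=T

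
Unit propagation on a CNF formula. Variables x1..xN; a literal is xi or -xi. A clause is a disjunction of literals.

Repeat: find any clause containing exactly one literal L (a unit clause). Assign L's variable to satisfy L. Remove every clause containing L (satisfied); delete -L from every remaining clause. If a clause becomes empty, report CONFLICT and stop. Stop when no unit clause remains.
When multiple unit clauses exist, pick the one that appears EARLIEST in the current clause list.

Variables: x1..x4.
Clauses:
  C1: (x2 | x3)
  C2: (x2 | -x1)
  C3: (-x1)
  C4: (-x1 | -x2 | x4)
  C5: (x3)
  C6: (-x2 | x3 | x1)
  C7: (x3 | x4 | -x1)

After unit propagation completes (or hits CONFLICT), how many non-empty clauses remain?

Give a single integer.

unit clause [-1] forces x1=F; simplify:
  drop 1 from [-2, 3, 1] -> [-2, 3]
  satisfied 4 clause(s); 3 remain; assigned so far: [1]
unit clause [3] forces x3=T; simplify:
  satisfied 3 clause(s); 0 remain; assigned so far: [1, 3]

Answer: 0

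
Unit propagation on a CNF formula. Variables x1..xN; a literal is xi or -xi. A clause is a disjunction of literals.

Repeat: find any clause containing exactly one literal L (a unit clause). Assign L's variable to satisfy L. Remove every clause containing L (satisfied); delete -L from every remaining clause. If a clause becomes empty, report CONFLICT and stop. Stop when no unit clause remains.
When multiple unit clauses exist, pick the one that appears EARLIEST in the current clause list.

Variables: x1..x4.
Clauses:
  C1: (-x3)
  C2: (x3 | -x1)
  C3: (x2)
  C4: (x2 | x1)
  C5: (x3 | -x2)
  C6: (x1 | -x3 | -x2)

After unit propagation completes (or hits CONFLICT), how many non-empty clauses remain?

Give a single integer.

Answer: 0

Derivation:
unit clause [-3] forces x3=F; simplify:
  drop 3 from [3, -1] -> [-1]
  drop 3 from [3, -2] -> [-2]
  satisfied 2 clause(s); 4 remain; assigned so far: [3]
unit clause [-1] forces x1=F; simplify:
  drop 1 from [2, 1] -> [2]
  satisfied 1 clause(s); 3 remain; assigned so far: [1, 3]
unit clause [2] forces x2=T; simplify:
  drop -2 from [-2] -> [] (empty!)
  satisfied 2 clause(s); 1 remain; assigned so far: [1, 2, 3]
CONFLICT (empty clause)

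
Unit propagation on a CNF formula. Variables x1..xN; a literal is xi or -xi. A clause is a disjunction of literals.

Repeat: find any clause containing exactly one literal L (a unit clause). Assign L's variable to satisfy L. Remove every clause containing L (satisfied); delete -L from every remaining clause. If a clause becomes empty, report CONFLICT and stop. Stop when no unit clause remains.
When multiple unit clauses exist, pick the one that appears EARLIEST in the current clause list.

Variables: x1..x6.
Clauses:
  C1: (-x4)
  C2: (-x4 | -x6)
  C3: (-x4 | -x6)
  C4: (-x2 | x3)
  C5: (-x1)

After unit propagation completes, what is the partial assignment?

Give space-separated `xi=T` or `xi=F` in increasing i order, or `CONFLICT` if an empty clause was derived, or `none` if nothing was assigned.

unit clause [-4] forces x4=F; simplify:
  satisfied 3 clause(s); 2 remain; assigned so far: [4]
unit clause [-1] forces x1=F; simplify:
  satisfied 1 clause(s); 1 remain; assigned so far: [1, 4]

Answer: x1=F x4=F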